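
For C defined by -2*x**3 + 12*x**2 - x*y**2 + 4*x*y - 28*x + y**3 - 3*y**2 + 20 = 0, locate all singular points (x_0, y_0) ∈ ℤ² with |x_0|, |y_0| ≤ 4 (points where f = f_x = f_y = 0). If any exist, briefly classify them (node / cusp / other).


Singular points: {(2, 2)}; classification: cusp.

Compute partial derivatives:
  f_x = -6*x**2 + 24*x - y**2 + 4*y - 28.
  f_y = -2*x*y + 4*x + 3*y**2 - 6*y.
Scan x_0 ∈ {−4, ..., 4}. For each x_0, f_y(x_0, y) is a polynomial in y; find its integer roots y ∈ {−4, ..., 4}, then test f_x and f at those candidates.
  x = -4: f_y(-4, y) = 3*y**2 + 2*y - 16; vanishes at y ∈ {2}. (-4, 2): f_x = -216 ≠ 0.
  x = -3: f_y(-3, y) = 3*y**2 - 12; vanishes at y ∈ {-2, 2}. (-3, -2): f_x = -166 ≠ 0; (-3, 2): f_x = -150 ≠ 0.
  x = -2: f_y(-2, y) = 3*y**2 - 2*y - 8; vanishes at y ∈ {2}. (-2, 2): f_x = -96 ≠ 0.
  x = -1: f_y(-1, y) = 3*y**2 - 4*y - 4; vanishes at y ∈ {2}. (-1, 2): f_x = -54 ≠ 0.
  x = 0: f_y(0, y) = 3*y**2 - 6*y; vanishes at y ∈ {0, 2}. (0, 0): f_x = -28 ≠ 0; (0, 2): f_x = -24 ≠ 0.
  x = 1: f_y(1, y) = 3*y**2 - 8*y + 4; vanishes at y ∈ {2}. (1, 2): f_x = -6 ≠ 0.
  x = 2: f_y(2, y) = 3*y**2 - 10*y + 8; vanishes at y ∈ {2}. (2, 2): f_x = 0, f = 0 — SINGULAR.
  x = 3: f_y(3, y) = 3*y**2 - 12*y + 12; vanishes at y ∈ {2}. (3, 2): f_x = -6 ≠ 0.
  x = 4: f_y(4, y) = 3*y**2 - 14*y + 16; vanishes at y ∈ {2}. (4, 2): f_x = -24 ≠ 0.
Only singular point on the grid: (2, 2).
Classify: substitute x = 2 + u, y = 2 + v and expand: f = -2*u**3 - u*v**2 + v**3 + v**2.
No constant or linear terms (consistent with a singular point). Quadratic part: v**2. Cubic part: -2*u**3 - u*v**2 + v**3.
The quadratic part v**2 is a perfect square, so there is a single (double) tangent line v = 0, i.e. y = 2. Restricting the cubic part to that line (v = 0) leaves -2*u**3 ≠ 0, so f is not divisible by v and the branch is v² ≈ 2*u**3 to lowest order — this is a cusp.
Classification: cusp.


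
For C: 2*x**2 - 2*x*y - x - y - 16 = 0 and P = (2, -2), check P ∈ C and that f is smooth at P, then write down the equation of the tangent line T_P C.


Tangent line at P: 11*x - 5*y - 32 = 0.

Step 1: f(2, -2) = 0, so P lies on C.
Step 2: partial derivatives
  f_x(x, y) = 4*x - 2*y - 1, f_y(x, y) = -2*x - 1.
  f_x(P) = 11, f_y(P) = -5 (gradient nonzero, so P is smooth).
Step 3: tangent line at P: 11·(x − 2) + -5·(y − -2) = 0.
Expanding: 11*x - 5*y - 32 = 0.


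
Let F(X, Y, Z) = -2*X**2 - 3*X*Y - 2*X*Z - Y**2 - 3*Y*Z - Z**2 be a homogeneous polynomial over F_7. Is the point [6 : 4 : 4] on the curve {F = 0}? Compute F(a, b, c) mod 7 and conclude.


F(6,4,4) ≡ 1 (mod 7); P is NOT on the curve.

Evaluate F(6, 4, 4) term-by-term (mod 7).
  -2*X**2 ↦ -2·36·1·1 = -72
  -3*X*Y ↦ -3·6·4·1 = -72
  -2*X*Z ↦ -2·6·1·4 = -48
  -Y**2 ↦ -1·1·16·1 = -16
  -3*Y*Z ↦ -3·1·4·4 = -48
  -Z**2 ↦ -1·1·1·16 = -16
Sum: F(6, 4, 4) = (-72) + (-72) + (-48) + (-16) + (-48) + (-16) = -272.
Reducing mod 7: -272 ≡ 1 (mod 7).
Since F(a, b, c) ≡ 1 ≠ 0 (mod 7), P does NOT lie on the curve.


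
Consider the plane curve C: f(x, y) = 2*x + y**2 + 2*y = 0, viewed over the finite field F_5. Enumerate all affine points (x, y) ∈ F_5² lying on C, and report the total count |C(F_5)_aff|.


Affine F_5-points: {(0, 0), (0, 3), (1, 1), (1, 2), (3, 4)}; count = 5.

For each of the 25 pairs (x, y) ∈ F_5², evaluate f(x, y) mod 5. Record the zeros.
  x = 0: [0↦0, 1↦3, 2↦3, 3↦0, 4↦4]  zeros at y ∈ {0, 3}
  x = 1: [0↦2, 1↦0, 2↦0, 3↦2, 4↦1]  zeros at y ∈ {1, 2}
  x = 2: [0↦4, 1↦2, 2↦2, 3↦4, 4↦3]  zeros at y ∈ ∅
  x = 3: [0↦1, 1↦4, 2↦4, 3↦1, 4↦0]  zeros at y ∈ {4}
  x = 4: [0↦3, 1↦1, 2↦1, 3↦3, 4↦2]  zeros at y ∈ ∅
Collecting zeros: affine points = {(0, 0), (0, 3), (1, 1), (1, 2), (3, 4)}.
Total count |C(F_5)_aff| = 5.


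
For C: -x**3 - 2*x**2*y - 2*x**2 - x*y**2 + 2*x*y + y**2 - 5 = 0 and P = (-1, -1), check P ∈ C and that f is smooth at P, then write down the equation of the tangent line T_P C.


Tangent line at P: -6*x - 8*y - 14 = 0.

Step 1: f(-1, -1) = 0, so P lies on C.
Step 2: partial derivatives
  f_x(x, y) = -3*x**2 - 4*x*y - 4*x - y**2 + 2*y, f_y(x, y) = -2*x**2 - 2*x*y + 2*x + 2*y.
  f_x(P) = -6, f_y(P) = -8 (gradient nonzero, so P is smooth).
Step 3: tangent line at P: -6·(x − -1) + -8·(y − -1) = 0.
Expanding: -6*x - 8*y - 14 = 0.


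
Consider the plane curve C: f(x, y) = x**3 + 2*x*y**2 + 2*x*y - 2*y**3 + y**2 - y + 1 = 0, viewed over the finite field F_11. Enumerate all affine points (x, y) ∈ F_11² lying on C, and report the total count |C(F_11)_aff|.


Affine F_11-points: {(1, 2), (1, 3), (2, 8), (3, 5), (4, 2), (5, 3), (6, 2), (6, 4), (6, 6), (7, 7), (8, 10), (10, 0)}; count = 12.

For each of the 121 pairs (x, y) ∈ F_11², evaluate f(x, y) mod 11. Record the zeros.
  x = 0: [0↦1, 1↦10, 2↦9, 3↦8, 4↦6, 5↦2, 6↦6, 7↦6, 8↦1, 9↦1, 10↦5]  zeros at y ∈ ∅
  x = 1: [0↦2, 1↦4, 2↦0, 3↦0, 4↦3, 5↦8, 6↦3, 7↦9, 8↦3, 9↦6, 10↦6]  zeros at y ∈ {2, 3}
  x = 2: [0↦9, 1↦4, 2↦8, 3↦9, 4↦6, 5↦9, 6↦6, 7↦7, 8↦0, 9↦6, 10↦2]  zeros at y ∈ {8}
  x = 3: [0↦6, 1↦5, 2↦6, 3↦8, 4↦10, 5↦0, 6↦10, 7↦6, 8↦9, 9↦7, 10↦10]  zeros at y ∈ {5}
  x = 4: [0↦10, 1↦2, 2↦0, 3↦3, 4↦10, 5↦9, 6↦10, 7↦1, 8↦3, 9↦4, 10↦3]  zeros at y ∈ {2}
  x = 5: [0↦5, 1↦1, 2↦7, 3↦0, 4↦1, 5↦9, 6↦1, 7↦9, 8↦10, 9↦3, 10↦9]  zeros at y ∈ {3}
  x = 6: [0↦8, 1↦8, 2↦0, 3↦5, 4↦0, 5↦6, 6↦0, 7↦3, 8↦3, 9↦10, 10↦1]  zeros at y ∈ {2, 4, 6}
  x = 7: [0↦3, 1↦7, 2↦7, 3↦2, 4↦2, 5↦6, 6↦2, 7↦0, 8↦10, 9↦9, 10↦7]  zeros at y ∈ {7}
  x = 8: [0↦7, 1↦4, 2↦1, 3↦8, 4↦2, 5↦4, 6↦2, 7↦6, 8↦4, 9↦6, 10↦0]  zeros at y ∈ {10}
  x = 9: [0↦4, 1↦5, 2↦10, 3↦7, 4↦6, 5↦6, 6↦6, 7↦5, 8↦2, 9↦7, 10↦8]  zeros at y ∈ ∅
  x = 10: [0↦0, 1↦5, 2↦7, 3↦5, 4↦9, 5↦7, 6↦9, 7↦3, 8↦10, 9↦7, 10↦4]  zeros at y ∈ {0}
Collecting zeros: affine points = {(1, 2), (1, 3), (2, 8), (3, 5), (4, 2), (5, 3), (6, 2), (6, 4), (6, 6), (7, 7), (8, 10), (10, 0)}.
Total count |C(F_11)_aff| = 12.


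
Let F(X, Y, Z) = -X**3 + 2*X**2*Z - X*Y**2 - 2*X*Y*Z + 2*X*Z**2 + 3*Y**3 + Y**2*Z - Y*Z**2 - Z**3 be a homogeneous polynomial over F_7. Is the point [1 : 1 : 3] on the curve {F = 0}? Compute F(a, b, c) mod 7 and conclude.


F(1,1,3) ≡ 0 (mod 7); P is on the curve.

Evaluate F(1, 1, 3) term-by-term (mod 7).
  -X**3 ↦ -1·1·1·1 = -1
  2*X**2*Z ↦ 2·1·1·3 = 6
  -X*Y**2 ↦ -1·1·1·1 = -1
  -2*X*Y*Z ↦ -2·1·1·3 = -6
  2*X*Z**2 ↦ 2·1·1·9 = 18
  3*Y**3 ↦ 3·1·1·1 = 3
  Y**2*Z ↦ 1·1·1·3 = 3
  -Y*Z**2 ↦ -1·1·1·9 = -9
  -Z**3 ↦ -1·1·1·27 = -27
Sum: F(1, 1, 3) = (-1) + (6) + (-1) + (-6) + (18) + (3) + (3) + (-9) + (-27) = -14.
Reducing mod 7: -14 ≡ 0 (mod 7).
Since F(a, b, c) ≡ 0 (mod 7), P lies on the curve.


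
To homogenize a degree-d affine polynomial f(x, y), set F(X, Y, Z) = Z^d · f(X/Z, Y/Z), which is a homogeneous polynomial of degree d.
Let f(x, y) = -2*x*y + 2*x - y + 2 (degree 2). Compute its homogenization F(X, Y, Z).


F(X, Y, Z) = -2*X*Y + 2*X*Z - Y*Z + 2*Z**2

deg(f) = 2.
Substitute x = X/Z, y = Y/Z into f, then multiply by Z^2.
  monomial -2·x^1·y^1 ↦ -2·X^1·Y^1·Z^0.
  monomial 2·x^1·y^0 ↦ 2·X^1·Y^0·Z^1.
  monomial -1·x^0·y^1 ↦ -1·X^0·Y^1·Z^1.
  monomial 2·x^0·y^0 ↦ 2·X^0·Y^0·Z^2.
Collecting: F(X, Y, Z) = -2*X*Y + 2*X*Z - Y*Z + 2*Z**2.


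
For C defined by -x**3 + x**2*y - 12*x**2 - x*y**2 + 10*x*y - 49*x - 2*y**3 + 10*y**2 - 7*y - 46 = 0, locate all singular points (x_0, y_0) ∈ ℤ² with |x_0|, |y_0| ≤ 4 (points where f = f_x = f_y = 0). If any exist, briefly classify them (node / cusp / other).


Singular points: {(-3, 2)}; classification: node.

Compute partial derivatives:
  f_x = -3*x**2 + 2*x*y - 24*x - y**2 + 10*y - 49.
  f_y = x**2 - 2*x*y + 10*x - 6*y**2 + 20*y - 7.
Scan x_0 ∈ {−4, ..., 4}. For each x_0, f_y(x_0, y) is a polynomial in y; find its integer roots y ∈ {−4, ..., 4}, then test f_x and f at those candidates.
  x = -4: f_y(-4, y) = -6*y**2 + 28*y - 31; no integer root y with |y| ≤ 4.
  x = -3: f_y(-3, y) = -6*y**2 + 26*y - 28; vanishes at y ∈ {2}. (-3, 2): f_x = 0, f = 0 — SINGULAR.
  x = -2: f_y(-2, y) = -6*y**2 + 24*y - 23; no integer root y with |y| ≤ 4.
  x = -1: f_y(-1, y) = -6*y**2 + 22*y - 16; vanishes at y ∈ {1}. (-1, 1): f_x = -21 ≠ 0.
  x = 0: f_y(0, y) = -6*y**2 + 20*y - 7; no integer root y with |y| ≤ 4.
  x = 1: f_y(1, y) = -6*y**2 + 18*y + 4; no integer root y with |y| ≤ 4.
  x = 2: f_y(2, y) = -6*y**2 + 16*y + 17; no integer root y with |y| ≤ 4.
  x = 3: f_y(3, y) = -6*y**2 + 14*y + 32; no integer root y with |y| ≤ 4.
  x = 4: f_y(4, y) = -6*y**2 + 12*y + 49; no integer root y with |y| ≤ 4.
Only singular point on the grid: (-3, 2).
Classify: substitute x = -3 + u, y = 2 + v and expand: f = -u**3 + u**2*v - u**2 - u*v**2 - 2*v**3 + v**2.
No constant or linear terms (consistent with a singular point). Quadratic part: -u**2 + v**2. Cubic part: -u**3 + u**2*v - u*v**2 - 2*v**3.
The quadratic part v**2 - u**2 = (v − u)(v + u) splits into two distinct linear factors, so there are two distinct tangent lines y − 2 = ±(x − -3) — this is a node (ordinary double point).
Classification: node.


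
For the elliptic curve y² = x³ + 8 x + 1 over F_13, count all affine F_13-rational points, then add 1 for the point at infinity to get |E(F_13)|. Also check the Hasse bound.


Affine points = {(0, 1), (0, 12), (1, 6), (1, 7), (2, 5), (2, 8), (3, 0), (5, 6), (5, 7), (7, 6), (7, 7), (9, 3), (9, 10), (11, 4), (11, 9)}; affine count = 15; |E(F_13)| = 16.

Discriminant check: Δ ∝ 4a³ + 27b² = 4·8³ + 27·1² = 4·512 + 27·1 ≡ 8 (mod 13). Nonzero ⇒ E is nonsingular.
For each x ∈ F_13, compute rhs = x³ + 8·x + 1 mod 13, then count y ∈ F_13 with y² ≡ rhs.
  x = 0: rhs = 1, matching y values: 1, 12 (2 points).
  x = 1: rhs = 10, matching y values: 6, 7 (2 points).
  x = 2: rhs = 12, matching y values: 5, 8 (2 points).
  x = 3: rhs = 0, matching y values: 0 (1 points).
  x = 4: rhs = 6, matching y values: none (0 points).
  x = 5: rhs = 10, matching y values: 6, 7 (2 points).
  x = 6: rhs = 5, matching y values: none (0 points).
  x = 7: rhs = 10, matching y values: 6, 7 (2 points).
  x = 8: rhs = 5, matching y values: none (0 points).
  x = 9: rhs = 9, matching y values: 3, 10 (2 points).
  x = 10: rhs = 2, matching y values: none (0 points).
  x = 11: rhs = 3, matching y values: 4, 9 (2 points).
  x = 12: rhs = 5, matching y values: none (0 points).
Total affine count: 15.
Full point count |E(F_13)| = 15 + 1 = 16.
Hasse bound: |16 − (13+1)| = |2| = 2 ≤ 2√13 ≈ 7.2111 ✓.


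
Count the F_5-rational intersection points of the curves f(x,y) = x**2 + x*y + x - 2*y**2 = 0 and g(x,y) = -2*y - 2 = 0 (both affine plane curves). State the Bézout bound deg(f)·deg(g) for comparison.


Common zeros: ∅; count = 0; Bézout bound = 2.

deg(f) = 2, deg(g) = 1, so Bézout bound = 2.
Scan x ∈ F_5. For each x, list the y ∈ F_5 with f(x, y) ≡ 0 and those with g(x, y) ≡ 0 (mod 5); the common zeros in that column are the intersection.
  x = 0: f ≡ 0 at y ∈ {0}; g ≡ 0 at y ∈ {4}; common: ∅.
  x = 1: f ≡ 0 at y ∈ ∅; g ≡ 0 at y ∈ {4}; common: ∅.
  x = 2: f ≡ 0 at y ∈ ∅; g ≡ 0 at y ∈ {4}; common: ∅.
  x = 3: f ≡ 0 at y ∈ {2}; g ≡ 0 at y ∈ {4}; common: ∅.
  x = 4: f ≡ 0 at y ∈ {0, 2}; g ≡ 0 at y ∈ {4}; common: ∅.
Collecting: common zeros = ∅, so the count is 0.
Comparison with the Bézout bound: 0 ≤ 2 = deg(f)·deg(g), as expected for curves with no common component (the affine F_5-count falls short of the bound because intersections may lie at infinity, over extension fields, or carry multiplicity).


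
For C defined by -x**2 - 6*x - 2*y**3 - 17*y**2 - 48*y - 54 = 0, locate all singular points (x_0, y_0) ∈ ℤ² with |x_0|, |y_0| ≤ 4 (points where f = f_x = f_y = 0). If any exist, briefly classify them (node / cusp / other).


Singular points: {(-3, -3)}; classification: node.

Compute partial derivatives:
  f_x = -2*x - 6.
  f_y = -6*y**2 - 34*y - 48.
Scan x_0 ∈ {−4, ..., 4}. For each x_0, f_y(x_0, y) is a polynomial in y; find its integer roots y ∈ {−4, ..., 4}, then test f_x and f at those candidates.
  x = -4: f_y(-4, y) = -6*y**2 - 34*y - 48; vanishes at y ∈ {-3}. (-4, -3): f_x = 2 ≠ 0.
  x = -3: f_y(-3, y) = -6*y**2 - 34*y - 48; vanishes at y ∈ {-3}. (-3, -3): f_x = 0, f = 0 — SINGULAR.
  x = -2: f_y(-2, y) = -6*y**2 - 34*y - 48; vanishes at y ∈ {-3}. (-2, -3): f_x = -2 ≠ 0.
  x = -1: f_y(-1, y) = -6*y**2 - 34*y - 48; vanishes at y ∈ {-3}. (-1, -3): f_x = -4 ≠ 0.
  x = 0: f_y(0, y) = -6*y**2 - 34*y - 48; vanishes at y ∈ {-3}. (0, -3): f_x = -6 ≠ 0.
  x = 1: f_y(1, y) = -6*y**2 - 34*y - 48; vanishes at y ∈ {-3}. (1, -3): f_x = -8 ≠ 0.
  x = 2: f_y(2, y) = -6*y**2 - 34*y - 48; vanishes at y ∈ {-3}. (2, -3): f_x = -10 ≠ 0.
  x = 3: f_y(3, y) = -6*y**2 - 34*y - 48; vanishes at y ∈ {-3}. (3, -3): f_x = -12 ≠ 0.
  x = 4: f_y(4, y) = -6*y**2 - 34*y - 48; vanishes at y ∈ {-3}. (4, -3): f_x = -14 ≠ 0.
Only singular point on the grid: (-3, -3).
Classify: substitute x = -3 + u, y = -3 + v and expand: f = -u**2 - 2*v**3 + v**2.
No constant or linear terms (consistent with a singular point). Quadratic part: -u**2 + v**2. Cubic part: -2*v**3.
The quadratic part v**2 - u**2 = (v − u)(v + u) splits into two distinct linear factors, so there are two distinct tangent lines y − -3 = ±(x − -3) — this is a node (ordinary double point).
Classification: node.


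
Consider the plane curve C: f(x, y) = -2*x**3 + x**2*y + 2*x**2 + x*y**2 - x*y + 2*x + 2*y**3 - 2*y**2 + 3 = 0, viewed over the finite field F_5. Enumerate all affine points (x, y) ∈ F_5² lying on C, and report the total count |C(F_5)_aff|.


Affine F_5-points: {(1, 0), (1, 3), (2, 4), (3, 2), (4, 0)}; count = 5.

For each of the 25 pairs (x, y) ∈ F_5², evaluate f(x, y) mod 5. Record the zeros.
  x = 0: [0↦3, 1↦3, 2↦1, 3↦4, 4↦4]  zeros at y ∈ ∅
  x = 1: [0↦0, 1↦1, 2↦2, 3↦0, 4↦2]  zeros at y ∈ {0, 3}
  x = 2: [0↦4, 1↦3, 2↦4, 3↦4, 4↦0]  zeros at y ∈ {4}
  x = 3: [0↦3, 1↦2, 2↦0, 3↦4, 4↦1]  zeros at y ∈ {2}
  x = 4: [0↦0, 1↦1, 2↦3, 3↦3, 4↦3]  zeros at y ∈ {0}
Collecting zeros: affine points = {(1, 0), (1, 3), (2, 4), (3, 2), (4, 0)}.
Total count |C(F_5)_aff| = 5.


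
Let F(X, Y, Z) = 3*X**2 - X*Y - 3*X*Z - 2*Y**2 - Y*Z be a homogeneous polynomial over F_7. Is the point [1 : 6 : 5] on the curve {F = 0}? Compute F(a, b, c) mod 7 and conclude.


F(1,6,5) ≡ 6 (mod 7); P is NOT on the curve.

Evaluate F(1, 6, 5) term-by-term (mod 7).
  3*X**2 ↦ 3·1·1·1 = 3
  -X*Y ↦ -1·1·6·1 = -6
  -3*X*Z ↦ -3·1·1·5 = -15
  -2*Y**2 ↦ -2·1·36·1 = -72
  -Y*Z ↦ -1·1·6·5 = -30
Sum: F(1, 6, 5) = (3) + (-6) + (-15) + (-72) + (-30) = -120.
Reducing mod 7: -120 ≡ 6 (mod 7).
Since F(a, b, c) ≡ 6 ≠ 0 (mod 7), P does NOT lie on the curve.


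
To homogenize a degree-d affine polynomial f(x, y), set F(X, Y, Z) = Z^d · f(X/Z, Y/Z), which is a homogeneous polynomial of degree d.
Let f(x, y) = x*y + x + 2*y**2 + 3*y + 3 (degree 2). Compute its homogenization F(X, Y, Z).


F(X, Y, Z) = X*Y + X*Z + 2*Y**2 + 3*Y*Z + 3*Z**2

deg(f) = 2.
Substitute x = X/Z, y = Y/Z into f, then multiply by Z^2.
  monomial 1·x^1·y^1 ↦ 1·X^1·Y^1·Z^0.
  monomial 1·x^1·y^0 ↦ 1·X^1·Y^0·Z^1.
  monomial 2·x^0·y^2 ↦ 2·X^0·Y^2·Z^0.
  monomial 3·x^0·y^1 ↦ 3·X^0·Y^1·Z^1.
  monomial 3·x^0·y^0 ↦ 3·X^0·Y^0·Z^2.
Collecting: F(X, Y, Z) = X*Y + X*Z + 2*Y**2 + 3*Y*Z + 3*Z**2.


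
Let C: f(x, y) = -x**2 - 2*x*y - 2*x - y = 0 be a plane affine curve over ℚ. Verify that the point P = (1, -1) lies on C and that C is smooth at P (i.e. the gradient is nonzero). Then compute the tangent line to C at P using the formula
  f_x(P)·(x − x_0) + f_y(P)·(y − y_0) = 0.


Tangent line at P: -2*x - 3*y - 1 = 0.

Step 1: f(1, -1) = 0, so P lies on C.
Step 2: partial derivatives
  f_x(x, y) = -2*x - 2*y - 2, f_y(x, y) = -2*x - 1.
  f_x(P) = -2, f_y(P) = -3 (gradient nonzero, so P is smooth).
Step 3: tangent line at P: -2·(x − 1) + -3·(y − -1) = 0.
Expanding: -2*x - 3*y - 1 = 0.


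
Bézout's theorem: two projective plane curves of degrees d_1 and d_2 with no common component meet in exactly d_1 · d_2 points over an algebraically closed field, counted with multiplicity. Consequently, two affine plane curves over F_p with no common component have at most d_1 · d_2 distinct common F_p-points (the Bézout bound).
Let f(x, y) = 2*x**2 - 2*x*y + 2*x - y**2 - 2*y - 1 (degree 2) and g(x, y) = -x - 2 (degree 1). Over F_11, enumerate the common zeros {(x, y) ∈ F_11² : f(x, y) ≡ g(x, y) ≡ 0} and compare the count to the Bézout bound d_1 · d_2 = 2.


Common zeros: {(9, 3), (9, 10)}; count = 2; Bézout bound = 2.

deg(f) = 2, deg(g) = 1, so Bézout bound = 2.
Scan x ∈ F_11. For each x, list the y ∈ F_11 with f(x, y) ≡ 0 and those with g(x, y) ≡ 0 (mod 11); the common zeros in that column are the intersection.
  x = 0: f ≡ 0 at y ∈ {10}; g ≡ 0 at y ∈ ∅; common: ∅.
  x = 1: f ≡ 0 at y ∈ ∅; g ≡ 0 at y ∈ ∅; common: ∅.
  x = 2: f ≡ 0 at y ∈ {0, 5}; g ≡ 0 at y ∈ ∅; common: ∅.
  x = 3: f ≡ 0 at y ∈ ∅; g ≡ 0 at y ∈ ∅; common: ∅.
  x = 4: f ≡ 0 at y ∈ {3, 9}; g ≡ 0 at y ∈ ∅; common: ∅.
  x = 5: f ≡ 0 at y ∈ ∅; g ≡ 0 at y ∈ ∅; common: ∅.
  x = 6: f ≡ 0 at y ∈ {4}; g ≡ 0 at y ∈ ∅; common: ∅.
  x = 7: f ≡ 0 at y ∈ ∅; g ≡ 0 at y ∈ ∅; common: ∅.
  x = 8: f ≡ 0 at y ∈ {0, 4}; g ≡ 0 at y ∈ ∅; common: ∅.
  x = 9: f ≡ 0 at y ∈ {3, 10}; g ≡ 0 at y ∈ {0, 1, 2, 3, 4, 5, 6, 7, 8, 9, 10}; common: {3, 10}.
  x = 10: f ≡ 0 at y ∈ ∅; g ≡ 0 at y ∈ ∅; common: ∅.
Collecting: common zeros = {(9, 3), (9, 10)}, so the count is 2.
Comparison with the Bézout bound: 2 ≤ 2 = deg(f)·deg(g), as expected for curves with no common component (the bound is attained).


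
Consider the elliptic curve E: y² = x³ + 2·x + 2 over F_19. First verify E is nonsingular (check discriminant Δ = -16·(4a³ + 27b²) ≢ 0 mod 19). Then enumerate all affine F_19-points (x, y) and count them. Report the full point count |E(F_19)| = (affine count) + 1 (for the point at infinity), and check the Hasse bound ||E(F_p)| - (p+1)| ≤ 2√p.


Affine points = {(1, 9), (1, 10), (3, 4), (3, 15), (4, 6), (4, 13), (5, 2), (5, 17), (7, 6), (7, 13), (8, 6), (8, 13), (11, 5), (11, 14), (12, 5), (12, 14), (14, 0), (15, 5), (15, 14), (16, 8), (16, 11), (17, 3), (17, 16)}; affine count = 23; |E(F_19)| = 24.

Discriminant check: Δ ∝ 4a³ + 27b² = 4·2³ + 27·2² = 4·8 + 27·4 ≡ 7 (mod 19). Nonzero ⇒ E is nonsingular.
For each x ∈ F_19, compute rhs = x³ + 2·x + 2 mod 19, then count y ∈ F_19 with y² ≡ rhs.
  x = 0: rhs = 2, matching y values: none (0 points).
  x = 1: rhs = 5, matching y values: 9, 10 (2 points).
  x = 2: rhs = 14, matching y values: none (0 points).
  x = 3: rhs = 16, matching y values: 4, 15 (2 points).
  x = 4: rhs = 17, matching y values: 6, 13 (2 points).
  x = 5: rhs = 4, matching y values: 2, 17 (2 points).
  x = 6: rhs = 2, matching y values: none (0 points).
  x = 7: rhs = 17, matching y values: 6, 13 (2 points).
  x = 8: rhs = 17, matching y values: 6, 13 (2 points).
  x = 9: rhs = 8, matching y values: none (0 points).
  x = 10: rhs = 15, matching y values: none (0 points).
  x = 11: rhs = 6, matching y values: 5, 14 (2 points).
  x = 12: rhs = 6, matching y values: 5, 14 (2 points).
  x = 13: rhs = 2, matching y values: none (0 points).
  x = 14: rhs = 0, matching y values: 0 (1 points).
  x = 15: rhs = 6, matching y values: 5, 14 (2 points).
  x = 16: rhs = 7, matching y values: 8, 11 (2 points).
  x = 17: rhs = 9, matching y values: 3, 16 (2 points).
  x = 18: rhs = 18, matching y values: none (0 points).
Total affine count: 23.
Full point count |E(F_19)| = 23 + 1 = 24.
Hasse bound: |24 − (19+1)| = |4| = 4 ≤ 2√19 ≈ 8.7178 ✓.


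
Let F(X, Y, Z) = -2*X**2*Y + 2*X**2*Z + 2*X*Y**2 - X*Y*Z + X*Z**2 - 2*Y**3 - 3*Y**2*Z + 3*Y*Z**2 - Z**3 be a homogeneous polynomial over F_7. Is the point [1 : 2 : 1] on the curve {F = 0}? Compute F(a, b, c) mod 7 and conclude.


F(1,2,1) ≡ 3 (mod 7); P is NOT on the curve.

Evaluate F(1, 2, 1) term-by-term (mod 7).
  -2*X**2*Y ↦ -2·1·2·1 = -4
  2*X**2*Z ↦ 2·1·1·1 = 2
  2*X*Y**2 ↦ 2·1·4·1 = 8
  -X*Y*Z ↦ -1·1·2·1 = -2
  X*Z**2 ↦ 1·1·1·1 = 1
  -2*Y**3 ↦ -2·1·8·1 = -16
  -3*Y**2*Z ↦ -3·1·4·1 = -12
  3*Y*Z**2 ↦ 3·1·2·1 = 6
  -Z**3 ↦ -1·1·1·1 = -1
Sum: F(1, 2, 1) = (-4) + (2) + (8) + (-2) + (1) + (-16) + (-12) + (6) + (-1) = -18.
Reducing mod 7: -18 ≡ 3 (mod 7).
Since F(a, b, c) ≡ 3 ≠ 0 (mod 7), P does NOT lie on the curve.


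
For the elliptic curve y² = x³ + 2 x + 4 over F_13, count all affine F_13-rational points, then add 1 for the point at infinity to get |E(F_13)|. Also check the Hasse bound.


Affine points = {(0, 2), (0, 11), (2, 4), (2, 9), (5, 3), (5, 10), (7, 6), (7, 7), (8, 5), (8, 8), (9, 6), (9, 7), (10, 6), (10, 7), (12, 1), (12, 12)}; affine count = 16; |E(F_13)| = 17.

Discriminant check: Δ ∝ 4a³ + 27b² = 4·2³ + 27·4² = 4·8 + 27·16 ≡ 9 (mod 13). Nonzero ⇒ E is nonsingular.
For each x ∈ F_13, compute rhs = x³ + 2·x + 4 mod 13, then count y ∈ F_13 with y² ≡ rhs.
  x = 0: rhs = 4, matching y values: 2, 11 (2 points).
  x = 1: rhs = 7, matching y values: none (0 points).
  x = 2: rhs = 3, matching y values: 4, 9 (2 points).
  x = 3: rhs = 11, matching y values: none (0 points).
  x = 4: rhs = 11, matching y values: none (0 points).
  x = 5: rhs = 9, matching y values: 3, 10 (2 points).
  x = 6: rhs = 11, matching y values: none (0 points).
  x = 7: rhs = 10, matching y values: 6, 7 (2 points).
  x = 8: rhs = 12, matching y values: 5, 8 (2 points).
  x = 9: rhs = 10, matching y values: 6, 7 (2 points).
  x = 10: rhs = 10, matching y values: 6, 7 (2 points).
  x = 11: rhs = 5, matching y values: none (0 points).
  x = 12: rhs = 1, matching y values: 1, 12 (2 points).
Total affine count: 16.
Full point count |E(F_13)| = 16 + 1 = 17.
Hasse bound: |17 − (13+1)| = |3| = 3 ≤ 2√13 ≈ 7.2111 ✓.


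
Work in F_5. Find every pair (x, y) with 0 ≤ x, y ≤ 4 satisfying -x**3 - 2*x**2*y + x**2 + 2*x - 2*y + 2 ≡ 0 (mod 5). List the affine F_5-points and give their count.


Affine F_5-points: {(0, 1), (1, 1), (3, 0), (3, 1), (3, 2), (3, 3), (3, 4), (4, 3)}; count = 8.

For each of the 25 pairs (x, y) ∈ F_5², evaluate f(x, y) mod 5. Record the zeros.
  x = 0: [0↦2, 1↦0, 2↦3, 3↦1, 4↦4]  zeros at y ∈ {1}
  x = 1: [0↦4, 1↦0, 2↦1, 3↦2, 4↦3]  zeros at y ∈ {1}
  x = 2: [0↦2, 1↦2, 2↦2, 3↦2, 4↦2]  zeros at y ∈ ∅
  x = 3: [0↦0, 1↦0, 2↦0, 3↦0, 4↦0]  zeros at y ∈ {0, 1, 2, 3, 4}
  x = 4: [0↦2, 1↦3, 2↦4, 3↦0, 4↦1]  zeros at y ∈ {3}
Collecting zeros: affine points = {(0, 1), (1, 1), (3, 0), (3, 1), (3, 2), (3, 3), (3, 4), (4, 3)}.
Total count |C(F_5)_aff| = 8.


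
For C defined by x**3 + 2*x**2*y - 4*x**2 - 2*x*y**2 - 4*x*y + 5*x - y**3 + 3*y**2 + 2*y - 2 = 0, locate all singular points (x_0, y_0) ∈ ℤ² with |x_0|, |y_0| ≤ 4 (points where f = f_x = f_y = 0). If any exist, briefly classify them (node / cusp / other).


Singular points: {(1, 0)}; classification: node.

Compute partial derivatives:
  f_x = 3*x**2 + 4*x*y - 8*x - 2*y**2 - 4*y + 5.
  f_y = 2*x**2 - 4*x*y - 4*x - 3*y**2 + 6*y + 2.
Scan x_0 ∈ {−4, ..., 4}. For each x_0, f_y(x_0, y) is a polynomial in y; find its integer roots y ∈ {−4, ..., 4}, then test f_x and f at those candidates.
  x = -4: f_y(-4, y) = -3*y**2 + 22*y + 50; no integer root y with |y| ≤ 4.
  x = -3: f_y(-3, y) = -3*y**2 + 18*y + 32; no integer root y with |y| ≤ 4.
  x = -2: f_y(-2, y) = -3*y**2 + 14*y + 18; no integer root y with |y| ≤ 4.
  x = -1: f_y(-1, y) = -3*y**2 + 10*y + 8; vanishes at y ∈ {4}. (-1, 4): f_x = -48 ≠ 0.
  x = 0: f_y(0, y) = -3*y**2 + 6*y + 2; no integer root y with |y| ≤ 4.
  x = 1: f_y(1, y) = -3*y**2 + 2*y; vanishes at y ∈ {0}. (1, 0): f_x = 0, f = 0 — SINGULAR.
  x = 2: f_y(2, y) = -3*y**2 - 2*y + 2; no integer root y with |y| ≤ 4.
  x = 3: f_y(3, y) = -3*y**2 - 6*y + 8; no integer root y with |y| ≤ 4.
  x = 4: f_y(4, y) = -3*y**2 - 10*y + 18; no integer root y with |y| ≤ 4.
Only singular point on the grid: (1, 0).
Classify: substitute x = 1 + u, y = 0 + v and expand: f = u**3 + 2*u**2*v - u**2 - 2*u*v**2 - v**3 + v**2.
No constant or linear terms (consistent with a singular point). Quadratic part: -u**2 + v**2. Cubic part: u**3 + 2*u**2*v - 2*u*v**2 - v**3.
The quadratic part v**2 - u**2 = (v − u)(v + u) splits into two distinct linear factors, so there are two distinct tangent lines y − 0 = ±(x − 1) — this is a node (ordinary double point).
Classification: node.


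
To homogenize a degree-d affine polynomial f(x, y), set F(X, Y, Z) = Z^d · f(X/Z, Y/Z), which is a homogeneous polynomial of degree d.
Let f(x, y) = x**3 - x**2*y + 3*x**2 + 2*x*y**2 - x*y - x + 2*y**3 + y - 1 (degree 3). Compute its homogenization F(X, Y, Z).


F(X, Y, Z) = X**3 - X**2*Y + 3*X**2*Z + 2*X*Y**2 - X*Y*Z - X*Z**2 + 2*Y**3 + Y*Z**2 - Z**3

deg(f) = 3.
Substitute x = X/Z, y = Y/Z into f, then multiply by Z^3.
  monomial 1·x^3·y^0 ↦ 1·X^3·Y^0·Z^0.
  monomial -1·x^2·y^1 ↦ -1·X^2·Y^1·Z^0.
  monomial 3·x^2·y^0 ↦ 3·X^2·Y^0·Z^1.
  monomial 2·x^1·y^2 ↦ 2·X^1·Y^2·Z^0.
  monomial -1·x^1·y^1 ↦ -1·X^1·Y^1·Z^1.
  monomial -1·x^1·y^0 ↦ -1·X^1·Y^0·Z^2.
  monomial 2·x^0·y^3 ↦ 2·X^0·Y^3·Z^0.
  monomial 1·x^0·y^1 ↦ 1·X^0·Y^1·Z^2.
  monomial -1·x^0·y^0 ↦ -1·X^0·Y^0·Z^3.
Collecting: F(X, Y, Z) = X**3 - X**2*Y + 3*X**2*Z + 2*X*Y**2 - X*Y*Z - X*Z**2 + 2*Y**3 + Y*Z**2 - Z**3.


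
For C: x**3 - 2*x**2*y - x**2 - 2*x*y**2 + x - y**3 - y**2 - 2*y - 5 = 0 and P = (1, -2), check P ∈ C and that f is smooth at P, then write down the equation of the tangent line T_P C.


Tangent line at P: 2*x - 4*y - 10 = 0.

Step 1: f(1, -2) = 0, so P lies on C.
Step 2: partial derivatives
  f_x(x, y) = 3*x**2 - 4*x*y - 2*x - 2*y**2 + 1, f_y(x, y) = -2*x**2 - 4*x*y - 3*y**2 - 2*y - 2.
  f_x(P) = 2, f_y(P) = -4 (gradient nonzero, so P is smooth).
Step 3: tangent line at P: 2·(x − 1) + -4·(y − -2) = 0.
Expanding: 2*x - 4*y - 10 = 0.


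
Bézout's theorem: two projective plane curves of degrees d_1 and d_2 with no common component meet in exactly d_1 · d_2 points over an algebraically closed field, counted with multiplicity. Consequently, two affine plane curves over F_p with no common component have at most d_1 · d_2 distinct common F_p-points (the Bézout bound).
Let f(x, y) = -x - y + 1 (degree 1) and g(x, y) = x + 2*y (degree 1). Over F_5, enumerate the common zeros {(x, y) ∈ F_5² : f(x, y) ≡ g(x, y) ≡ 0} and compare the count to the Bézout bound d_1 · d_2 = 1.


Common zeros: {(2, 4)}; count = 1; Bézout bound = 1.

deg(f) = 1, deg(g) = 1, so Bézout bound = 1.
Scan x ∈ F_5. For each x, list the y ∈ F_5 with f(x, y) ≡ 0 and those with g(x, y) ≡ 0 (mod 5); the common zeros in that column are the intersection.
  x = 0: f ≡ 0 at y ∈ {1}; g ≡ 0 at y ∈ {0}; common: ∅.
  x = 1: f ≡ 0 at y ∈ {0}; g ≡ 0 at y ∈ {2}; common: ∅.
  x = 2: f ≡ 0 at y ∈ {4}; g ≡ 0 at y ∈ {4}; common: {4}.
  x = 3: f ≡ 0 at y ∈ {3}; g ≡ 0 at y ∈ {1}; common: ∅.
  x = 4: f ≡ 0 at y ∈ {2}; g ≡ 0 at y ∈ {3}; common: ∅.
Collecting: common zeros = {(2, 4)}, so the count is 1.
Comparison with the Bézout bound: 1 ≤ 1 = deg(f)·deg(g), as expected for curves with no common component (the bound is attained).


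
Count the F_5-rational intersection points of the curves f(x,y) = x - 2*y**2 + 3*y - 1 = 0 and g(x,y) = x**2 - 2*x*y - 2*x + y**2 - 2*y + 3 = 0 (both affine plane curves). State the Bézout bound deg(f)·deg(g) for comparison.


Common zeros: ∅; count = 0; Bézout bound = 4.

deg(f) = 2, deg(g) = 2, so Bézout bound = 4.
Scan x ∈ F_5. For each x, list the y ∈ F_5 with f(x, y) ≡ 0 and those with g(x, y) ≡ 0 (mod 5); the common zeros in that column are the intersection.
  x = 0: f ≡ 0 at y ∈ {1, 3}; g ≡ 0 at y ∈ ∅; common: ∅.
  x = 1: f ≡ 0 at y ∈ {0, 4}; g ≡ 0 at y ∈ ∅; common: ∅.
  x = 2: f ≡ 0 at y ∈ ∅; g ≡ 0 at y ∈ {2, 4}; common: ∅.
  x = 3: f ≡ 0 at y ∈ {2}; g ≡ 0 at y ∈ {4}; common: ∅.
  x = 4: f ≡ 0 at y ∈ ∅; g ≡ 0 at y ∈ {2, 3}; common: ∅.
Collecting: common zeros = ∅, so the count is 0.
Comparison with the Bézout bound: 0 ≤ 4 = deg(f)·deg(g), as expected for curves with no common component (the affine F_5-count falls short of the bound because intersections may lie at infinity, over extension fields, or carry multiplicity).


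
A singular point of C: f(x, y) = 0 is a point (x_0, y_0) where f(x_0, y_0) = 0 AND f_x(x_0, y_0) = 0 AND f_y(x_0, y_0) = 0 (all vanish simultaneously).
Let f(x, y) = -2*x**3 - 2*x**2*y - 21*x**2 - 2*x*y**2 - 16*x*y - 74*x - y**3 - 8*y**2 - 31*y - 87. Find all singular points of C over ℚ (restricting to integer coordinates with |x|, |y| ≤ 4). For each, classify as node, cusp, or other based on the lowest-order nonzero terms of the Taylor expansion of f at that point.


Singular points: {(-3, -1)}; classification: node.

Compute partial derivatives:
  f_x = -6*x**2 - 4*x*y - 42*x - 2*y**2 - 16*y - 74.
  f_y = -2*x**2 - 4*x*y - 16*x - 3*y**2 - 16*y - 31.
Scan x_0 ∈ {−4, ..., 4}. For each x_0, f_y(x_0, y) is a polynomial in y; find its integer roots y ∈ {−4, ..., 4}, then test f_x and f at those candidates.
  x = -4: f_y(-4, y) = 1 - 3*y**2; no integer root y with |y| ≤ 4.
  x = -3: f_y(-3, y) = -3*y**2 - 4*y - 1; vanishes at y ∈ {-1}. (-3, -1): f_x = 0, f = 0 — SINGULAR.
  x = -2: f_y(-2, y) = -3*y**2 - 8*y - 7; no integer root y with |y| ≤ 4.
  x = -1: f_y(-1, y) = -3*y**2 - 12*y - 17; no integer root y with |y| ≤ 4.
  x = 0: f_y(0, y) = -3*y**2 - 16*y - 31; no integer root y with |y| ≤ 4.
  x = 1: f_y(1, y) = -3*y**2 - 20*y - 49; no integer root y with |y| ≤ 4.
  x = 2: f_y(2, y) = -3*y**2 - 24*y - 71; no integer root y with |y| ≤ 4.
  x = 3: f_y(3, y) = -3*y**2 - 28*y - 97; no integer root y with |y| ≤ 4.
  x = 4: f_y(4, y) = -3*y**2 - 32*y - 127; no integer root y with |y| ≤ 4.
Only singular point on the grid: (-3, -1).
Classify: substitute x = -3 + u, y = -1 + v and expand: f = -2*u**3 - 2*u**2*v - u**2 - 2*u*v**2 - v**3 + v**2.
No constant or linear terms (consistent with a singular point). Quadratic part: -u**2 + v**2. Cubic part: -2*u**3 - 2*u**2*v - 2*u*v**2 - v**3.
The quadratic part v**2 - u**2 = (v − u)(v + u) splits into two distinct linear factors, so there are two distinct tangent lines y − -1 = ±(x − -3) — this is a node (ordinary double point).
Classification: node.


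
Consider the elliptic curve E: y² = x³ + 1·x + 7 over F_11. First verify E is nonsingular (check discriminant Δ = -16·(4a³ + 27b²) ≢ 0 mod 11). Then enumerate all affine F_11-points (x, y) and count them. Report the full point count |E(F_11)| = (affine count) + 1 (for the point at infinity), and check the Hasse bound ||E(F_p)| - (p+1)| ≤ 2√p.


Affine points = {(1, 3), (1, 8), (3, 2), (3, 9), (4, 3), (4, 8), (5, 4), (5, 7), (6, 3), (6, 8), (7, 4), (7, 7), (10, 4), (10, 7)}; affine count = 14; |E(F_11)| = 15.

Discriminant check: Δ ∝ 4a³ + 27b² = 4·1³ + 27·7² = 4·1 + 27·49 ≡ 7 (mod 11). Nonzero ⇒ E is nonsingular.
For each x ∈ F_11, compute rhs = x³ + 1·x + 7 mod 11, then count y ∈ F_11 with y² ≡ rhs.
  x = 0: rhs = 7, matching y values: none (0 points).
  x = 1: rhs = 9, matching y values: 3, 8 (2 points).
  x = 2: rhs = 6, matching y values: none (0 points).
  x = 3: rhs = 4, matching y values: 2, 9 (2 points).
  x = 4: rhs = 9, matching y values: 3, 8 (2 points).
  x = 5: rhs = 5, matching y values: 4, 7 (2 points).
  x = 6: rhs = 9, matching y values: 3, 8 (2 points).
  x = 7: rhs = 5, matching y values: 4, 7 (2 points).
  x = 8: rhs = 10, matching y values: none (0 points).
  x = 9: rhs = 8, matching y values: none (0 points).
  x = 10: rhs = 5, matching y values: 4, 7 (2 points).
Total affine count: 14.
Full point count |E(F_11)| = 14 + 1 = 15.
Hasse bound: |15 − (11+1)| = |3| = 3 ≤ 2√11 ≈ 6.6332 ✓.


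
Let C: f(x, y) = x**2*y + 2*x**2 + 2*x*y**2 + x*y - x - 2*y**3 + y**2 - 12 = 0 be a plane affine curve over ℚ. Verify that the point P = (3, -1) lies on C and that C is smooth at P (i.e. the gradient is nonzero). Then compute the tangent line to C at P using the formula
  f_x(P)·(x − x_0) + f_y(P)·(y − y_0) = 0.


Tangent line at P: 6*x - 8*y - 26 = 0.

Step 1: f(3, -1) = 0, so P lies on C.
Step 2: partial derivatives
  f_x(x, y) = 2*x*y + 4*x + 2*y**2 + y - 1, f_y(x, y) = x**2 + 4*x*y + x - 6*y**2 + 2*y.
  f_x(P) = 6, f_y(P) = -8 (gradient nonzero, so P is smooth).
Step 3: tangent line at P: 6·(x − 3) + -8·(y − -1) = 0.
Expanding: 6*x - 8*y - 26 = 0.


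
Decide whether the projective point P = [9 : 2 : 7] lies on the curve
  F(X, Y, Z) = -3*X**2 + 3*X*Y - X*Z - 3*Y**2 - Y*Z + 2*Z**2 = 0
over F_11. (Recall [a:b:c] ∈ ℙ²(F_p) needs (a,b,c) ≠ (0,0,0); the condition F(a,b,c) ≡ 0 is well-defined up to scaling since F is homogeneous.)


F(9,2,7) ≡ 7 (mod 11); P is NOT on the curve.

Evaluate F(9, 2, 7) term-by-term (mod 11).
  -3*X**2 ↦ -3·81·1·1 = -243
  3*X*Y ↦ 3·9·2·1 = 54
  -X*Z ↦ -1·9·1·7 = -63
  -3*Y**2 ↦ -3·1·4·1 = -12
  -Y*Z ↦ -1·1·2·7 = -14
  2*Z**2 ↦ 2·1·1·49 = 98
Sum: F(9, 2, 7) = (-243) + (54) + (-63) + (-12) + (-14) + (98) = -180.
Reducing mod 11: -180 ≡ 7 (mod 11).
Since F(a, b, c) ≡ 7 ≠ 0 (mod 11), P does NOT lie on the curve.


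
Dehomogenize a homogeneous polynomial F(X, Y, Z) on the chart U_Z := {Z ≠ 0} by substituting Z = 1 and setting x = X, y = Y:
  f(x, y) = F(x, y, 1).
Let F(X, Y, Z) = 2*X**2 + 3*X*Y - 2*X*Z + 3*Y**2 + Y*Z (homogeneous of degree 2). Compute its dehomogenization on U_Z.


f(x, y) = 2*x**2 + 3*x*y - 2*x + 3*y**2 + y

On U_Z we set Z = 1. Each monomial c·X^i·Y^j·Z^k in F becomes c·x^i·y^j·1^k = c·x^i·y^j.
Substituting Z = 1: F(X, Y, 1) = 2*x**2 + 3*x*y - 2*x + 3*y**2 + y.
Note: deg(f) ≤ deg(F) = 2; strict inequality happens when F is divisible by Z (lost terms).


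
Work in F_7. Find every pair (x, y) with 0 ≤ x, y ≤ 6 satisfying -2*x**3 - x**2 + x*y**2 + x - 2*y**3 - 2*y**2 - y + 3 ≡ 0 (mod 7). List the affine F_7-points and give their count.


Affine F_7-points: {(0, 4), (1, 2), (1, 4), (2, 4), (3, 3), (3, 5), (4, 2), (5, 2)}; count = 8.

For each of the 49 pairs (x, y) ∈ F_7², evaluate f(x, y) mod 7. Record the zeros.
  x = 0: [0↦3, 1↦5, 2↦5, 3↦5, 4↦0, 5↦6, 6↦4]  zeros at y ∈ {4}
  x = 1: [0↦1, 1↦4, 2↦0, 3↦5, 4↦0, 5↦1, 6↦3]  zeros at y ∈ {2, 4}
  x = 2: [0↦6, 1↦3, 2↦2, 3↦5, 4↦0, 5↦3, 6↦2]  zeros at y ∈ {4}
  x = 3: [0↦6, 1↦4, 2↦6, 3↦0, 4↦2, 5↦0, 6↦3]  zeros at y ∈ {3, 5}
  x = 4: [0↦3, 1↦2, 2↦0, 3↦6, 4↦1, 5↦1, 6↦1]  zeros at y ∈ {2}
  x = 5: [0↦6, 1↦6, 2↦0, 3↦4, 4↦6, 5↦1, 6↦5]  zeros at y ∈ {2}
  x = 6: [0↦3, 1↦4, 2↦1, 3↦3, 4↦5, 5↦2, 6↦3]  zeros at y ∈ ∅
Collecting zeros: affine points = {(0, 4), (1, 2), (1, 4), (2, 4), (3, 3), (3, 5), (4, 2), (5, 2)}.
Total count |C(F_7)_aff| = 8.


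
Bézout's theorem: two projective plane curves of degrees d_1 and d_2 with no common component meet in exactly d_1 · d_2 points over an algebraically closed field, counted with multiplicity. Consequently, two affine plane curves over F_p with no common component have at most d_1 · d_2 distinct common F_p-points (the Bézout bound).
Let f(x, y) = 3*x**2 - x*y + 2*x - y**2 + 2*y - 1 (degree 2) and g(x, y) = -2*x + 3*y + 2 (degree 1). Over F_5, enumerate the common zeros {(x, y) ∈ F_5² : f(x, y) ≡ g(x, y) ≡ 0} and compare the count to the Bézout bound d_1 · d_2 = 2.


Common zeros: {(0, 1), (3, 3)}; count = 2; Bézout bound = 2.

deg(f) = 2, deg(g) = 1, so Bézout bound = 2.
Scan x ∈ F_5. For each x, list the y ∈ F_5 with f(x, y) ≡ 0 and those with g(x, y) ≡ 0 (mod 5); the common zeros in that column are the intersection.
  x = 0: f ≡ 0 at y ∈ {1}; g ≡ 0 at y ∈ {1}; common: {1}.
  x = 1: f ≡ 0 at y ∈ ∅; g ≡ 0 at y ∈ {0}; common: ∅.
  x = 2: f ≡ 0 at y ∈ {0}; g ≡ 0 at y ∈ {4}; common: ∅.
  x = 3: f ≡ 0 at y ∈ {1, 3}; g ≡ 0 at y ∈ {3}; common: {3}.
  x = 4: f ≡ 0 at y ∈ {0, 3}; g ≡ 0 at y ∈ {2}; common: ∅.
Collecting: common zeros = {(0, 1), (3, 3)}, so the count is 2.
Comparison with the Bézout bound: 2 ≤ 2 = deg(f)·deg(g), as expected for curves with no common component (the bound is attained).


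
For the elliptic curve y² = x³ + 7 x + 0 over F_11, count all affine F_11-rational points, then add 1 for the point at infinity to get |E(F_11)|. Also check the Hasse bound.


Affine points = {(0, 0), (2, 0), (3, 2), (3, 9), (4, 2), (4, 9), (6, 4), (6, 7), (9, 0), (10, 5), (10, 6)}; affine count = 11; |E(F_11)| = 12.

Discriminant check: Δ ∝ 4a³ + 27b² = 4·7³ + 27·0² = 4·343 + 27·0 ≡ 8 (mod 11). Nonzero ⇒ E is nonsingular.
For each x ∈ F_11, compute rhs = x³ + 7·x + 0 mod 11, then count y ∈ F_11 with y² ≡ rhs.
  x = 0: rhs = 0, matching y values: 0 (1 points).
  x = 1: rhs = 8, matching y values: none (0 points).
  x = 2: rhs = 0, matching y values: 0 (1 points).
  x = 3: rhs = 4, matching y values: 2, 9 (2 points).
  x = 4: rhs = 4, matching y values: 2, 9 (2 points).
  x = 5: rhs = 6, matching y values: none (0 points).
  x = 6: rhs = 5, matching y values: 4, 7 (2 points).
  x = 7: rhs = 7, matching y values: none (0 points).
  x = 8: rhs = 7, matching y values: none (0 points).
  x = 9: rhs = 0, matching y values: 0 (1 points).
  x = 10: rhs = 3, matching y values: 5, 6 (2 points).
Total affine count: 11.
Full point count |E(F_11)| = 11 + 1 = 12.
Hasse bound: |12 − (11+1)| = |0| = 0 ≤ 2√11 ≈ 6.6332 ✓.


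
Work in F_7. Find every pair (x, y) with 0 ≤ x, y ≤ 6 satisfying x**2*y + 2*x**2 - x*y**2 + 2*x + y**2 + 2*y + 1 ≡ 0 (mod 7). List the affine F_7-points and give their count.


Affine F_7-points: {(0, 6), (1, 3), (2, 2), (2, 4), (4, 1), (4, 5), (5, 1), (5, 4), (6, 3), (6, 6)}; count = 10.

For each of the 49 pairs (x, y) ∈ F_7², evaluate f(x, y) mod 7. Record the zeros.
  x = 0: [0↦1, 1↦4, 2↦2, 3↦2, 4↦4, 5↦1, 6↦0]  zeros at y ∈ {6}
  x = 1: [0↦5, 1↦1, 2↦4, 3↦0, 4↦3, 5↦6, 6↦2]  zeros at y ∈ {3}
  x = 2: [0↦6, 1↦4, 2↦0, 3↦1, 4↦0, 5↦4, 6↦6]  zeros at y ∈ {2, 4}
  x = 3: [0↦4, 1↦6, 2↦4, 3↦5, 4↦2, 5↦2, 6↦5]  zeros at y ∈ ∅
  x = 4: [0↦6, 1↦0, 2↦2, 3↦5, 4↦2, 5↦0, 6↦6]  zeros at y ∈ {1, 5}
  x = 5: [0↦5, 1↦0, 2↦1, 3↦1, 4↦0, 5↦5, 6↦2]  zeros at y ∈ {1, 4}
  x = 6: [0↦1, 1↦6, 2↦1, 3↦0, 4↦3, 5↦3, 6↦0]  zeros at y ∈ {3, 6}
Collecting zeros: affine points = {(0, 6), (1, 3), (2, 2), (2, 4), (4, 1), (4, 5), (5, 1), (5, 4), (6, 3), (6, 6)}.
Total count |C(F_7)_aff| = 10.


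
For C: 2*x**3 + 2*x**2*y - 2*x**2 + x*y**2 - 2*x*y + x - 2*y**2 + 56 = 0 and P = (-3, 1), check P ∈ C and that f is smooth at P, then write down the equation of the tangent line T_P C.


Tangent line at P: 54*x + 14*y + 148 = 0.

Step 1: f(-3, 1) = 0, so P lies on C.
Step 2: partial derivatives
  f_x(x, y) = 6*x**2 + 4*x*y - 4*x + y**2 - 2*y + 1, f_y(x, y) = 2*x**2 + 2*x*y - 2*x - 4*y.
  f_x(P) = 54, f_y(P) = 14 (gradient nonzero, so P is smooth).
Step 3: tangent line at P: 54·(x − -3) + 14·(y − 1) = 0.
Expanding: 54*x + 14*y + 148 = 0.


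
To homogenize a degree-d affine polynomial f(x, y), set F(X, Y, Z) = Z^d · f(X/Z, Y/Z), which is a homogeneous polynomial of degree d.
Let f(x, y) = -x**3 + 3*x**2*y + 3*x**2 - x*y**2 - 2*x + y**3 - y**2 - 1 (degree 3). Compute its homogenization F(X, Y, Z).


F(X, Y, Z) = -X**3 + 3*X**2*Y + 3*X**2*Z - X*Y**2 - 2*X*Z**2 + Y**3 - Y**2*Z - Z**3

deg(f) = 3.
Substitute x = X/Z, y = Y/Z into f, then multiply by Z^3.
  monomial -1·x^3·y^0 ↦ -1·X^3·Y^0·Z^0.
  monomial 3·x^2·y^1 ↦ 3·X^2·Y^1·Z^0.
  monomial 3·x^2·y^0 ↦ 3·X^2·Y^0·Z^1.
  monomial -1·x^1·y^2 ↦ -1·X^1·Y^2·Z^0.
  monomial -2·x^1·y^0 ↦ -2·X^1·Y^0·Z^2.
  monomial 1·x^0·y^3 ↦ 1·X^0·Y^3·Z^0.
  monomial -1·x^0·y^2 ↦ -1·X^0·Y^2·Z^1.
  monomial -1·x^0·y^0 ↦ -1·X^0·Y^0·Z^3.
Collecting: F(X, Y, Z) = -X**3 + 3*X**2*Y + 3*X**2*Z - X*Y**2 - 2*X*Z**2 + Y**3 - Y**2*Z - Z**3.
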